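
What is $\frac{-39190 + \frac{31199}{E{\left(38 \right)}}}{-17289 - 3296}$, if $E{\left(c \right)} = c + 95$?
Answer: $\frac{740153}{391115} \approx 1.8924$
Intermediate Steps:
$E{\left(c \right)} = 95 + c$
$\frac{-39190 + \frac{31199}{E{\left(38 \right)}}}{-17289 - 3296} = \frac{-39190 + \frac{31199}{95 + 38}}{-17289 - 3296} = \frac{-39190 + \frac{31199}{133}}{-20585} = \left(-39190 + 31199 \cdot \frac{1}{133}\right) \left(- \frac{1}{20585}\right) = \left(-39190 + \frac{4457}{19}\right) \left(- \frac{1}{20585}\right) = \left(- \frac{740153}{19}\right) \left(- \frac{1}{20585}\right) = \frac{740153}{391115}$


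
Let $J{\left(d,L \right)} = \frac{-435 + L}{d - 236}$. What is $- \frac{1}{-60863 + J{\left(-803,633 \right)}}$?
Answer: $\frac{1039}{63236855} \approx 1.643 \cdot 10^{-5}$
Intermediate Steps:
$J{\left(d,L \right)} = \frac{-435 + L}{-236 + d}$
$- \frac{1}{-60863 + J{\left(-803,633 \right)}} = - \frac{1}{-60863 + \frac{-435 + 633}{-236 - 803}} = - \frac{1}{-60863 + \frac{1}{-1039} \cdot 198} = - \frac{1}{-60863 - \frac{198}{1039}} = - \frac{1}{- \frac{63236855}{1039}} = \left(-1\right) \left(- \frac{1039}{63236855}\right) = \frac{1039}{63236855}$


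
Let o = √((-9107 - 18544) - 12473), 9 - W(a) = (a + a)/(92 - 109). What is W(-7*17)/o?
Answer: 5*I*√10031/20062 ≈ 0.024961*I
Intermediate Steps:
W(a) = 9 + 2*a/17 (W(a) = 9 - (a + a)/(92 - 109) = 9 - 2*a/(-17) = 9 - 2*a*(-1)/17 = 9 - (-2)*a/17 = 9 + 2*a/17)
o = 2*I*√10031 (o = √(-27651 - 12473) = √(-40124) = 2*I*√10031 ≈ 200.31*I)
W(-7*17)/o = (9 + 2*(-7*17)/17)/((2*I*√10031)) = (9 + (2/17)*(-119))*(-I*√10031/20062) = (9 - 14)*(-I*√10031/20062) = -(-5)*I*√10031/20062 = 5*I*√10031/20062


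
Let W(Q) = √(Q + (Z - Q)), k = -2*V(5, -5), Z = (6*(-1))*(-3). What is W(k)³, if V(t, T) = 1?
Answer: 54*√2 ≈ 76.368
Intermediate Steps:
Z = 18 (Z = -6*(-3) = 18)
k = -2 (k = -2*1 = -2)
W(Q) = 3*√2 (W(Q) = √(Q + (18 - Q)) = √18 = 3*√2)
W(k)³ = (3*√2)³ = 54*√2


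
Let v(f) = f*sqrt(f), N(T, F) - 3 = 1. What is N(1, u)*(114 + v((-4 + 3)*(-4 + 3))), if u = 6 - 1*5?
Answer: 460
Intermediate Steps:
u = 1 (u = 6 - 5 = 1)
N(T, F) = 4 (N(T, F) = 3 + 1 = 4)
v(f) = f**(3/2)
N(1, u)*(114 + v((-4 + 3)*(-4 + 3))) = 4*(114 + ((-4 + 3)*(-4 + 3))**(3/2)) = 4*(114 + (-1*(-1))**(3/2)) = 4*(114 + 1**(3/2)) = 4*(114 + 1) = 4*115 = 460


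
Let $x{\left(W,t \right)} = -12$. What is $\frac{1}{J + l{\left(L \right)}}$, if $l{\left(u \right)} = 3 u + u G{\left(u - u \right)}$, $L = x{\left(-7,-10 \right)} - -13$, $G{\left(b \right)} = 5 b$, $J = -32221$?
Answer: $- \frac{1}{32218} \approx -3.1039 \cdot 10^{-5}$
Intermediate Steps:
$L = 1$ ($L = -12 - -13 = -12 + 13 = 1$)
$l{\left(u \right)} = 3 u$ ($l{\left(u \right)} = 3 u + u 5 \left(u - u\right) = 3 u + u 5 \cdot 0 = 3 u + u 0 = 3 u + 0 = 3 u$)
$\frac{1}{J + l{\left(L \right)}} = \frac{1}{-32221 + 3 \cdot 1} = \frac{1}{-32221 + 3} = \frac{1}{-32218} = - \frac{1}{32218}$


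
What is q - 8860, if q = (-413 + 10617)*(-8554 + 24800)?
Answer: 165765324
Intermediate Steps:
q = 165774184 (q = 10204*16246 = 165774184)
q - 8860 = 165774184 - 8860 = 165765324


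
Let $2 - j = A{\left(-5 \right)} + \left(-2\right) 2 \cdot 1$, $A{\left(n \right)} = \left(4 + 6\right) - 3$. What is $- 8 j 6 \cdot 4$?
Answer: $192$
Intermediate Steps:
$A{\left(n \right)} = 7$ ($A{\left(n \right)} = 10 - 3 = 7$)
$j = -1$ ($j = 2 - \left(7 + \left(-2\right) 2 \cdot 1\right) = 2 - \left(7 - 4\right) = 2 - 3 = -1$)
$- 8 j 6 \cdot 4 = \left(-8\right) \left(-1\right) 6 \cdot 4 = 8 \cdot 24 = 192$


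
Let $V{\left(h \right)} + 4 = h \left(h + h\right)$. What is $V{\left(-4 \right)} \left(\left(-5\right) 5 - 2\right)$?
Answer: $-756$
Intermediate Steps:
$V{\left(h \right)} = -4 + 2 h^{2}$ ($V{\left(h \right)} = -4 + h \left(h + h\right) = -4 + h 2 h = -4 + 2 h^{2}$)
$V{\left(-4 \right)} \left(\left(-5\right) 5 - 2\right) = \left(-4 + 2 \left(-4\right)^{2}\right) \left(\left(-5\right) 5 - 2\right) = \left(-4 + 2 \cdot 16\right) \left(-25 - 2\right) = \left(-4 + 32\right) \left(-27\right) = 28 \left(-27\right) = -756$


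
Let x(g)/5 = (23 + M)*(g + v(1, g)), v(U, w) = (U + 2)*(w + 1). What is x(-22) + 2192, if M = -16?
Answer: -783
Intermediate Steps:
v(U, w) = (1 + w)*(2 + U) (v(U, w) = (2 + U)*(1 + w) = (1 + w)*(2 + U))
x(g) = 105 + 140*g (x(g) = 5*((23 - 16)*(g + (2 + 1 + 2*g + 1*g))) = 5*(7*(g + (2 + 1 + 2*g + g))) = 5*(7*(g + (3 + 3*g))) = 5*(7*(3 + 4*g)) = 5*(21 + 28*g) = 105 + 140*g)
x(-22) + 2192 = (105 + 140*(-22)) + 2192 = (105 - 3080) + 2192 = -2975 + 2192 = -783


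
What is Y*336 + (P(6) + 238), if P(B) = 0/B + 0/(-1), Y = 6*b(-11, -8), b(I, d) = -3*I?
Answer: 66766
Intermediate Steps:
Y = 198 (Y = 6*(-3*(-11)) = 6*33 = 198)
P(B) = 0 (P(B) = 0 + 0*(-1) = 0 + 0 = 0)
Y*336 + (P(6) + 238) = 198*336 + (0 + 238) = 66528 + 238 = 66766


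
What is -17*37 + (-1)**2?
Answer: -628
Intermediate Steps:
-17*37 + (-1)**2 = -629 + 1 = -628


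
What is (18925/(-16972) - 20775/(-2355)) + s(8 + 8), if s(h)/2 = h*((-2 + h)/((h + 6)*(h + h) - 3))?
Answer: 15588774087/1867887404 ≈ 8.3457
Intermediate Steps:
s(h) = 2*h*(-2 + h)/(-3 + 2*h*(6 + h)) (s(h) = 2*(h*((-2 + h)/((h + 6)*(h + h) - 3))) = 2*(h*((-2 + h)/((6 + h)*(2*h) - 3))) = 2*(h*((-2 + h)/(2*h*(6 + h) - 3))) = 2*(h*((-2 + h)/(-3 + 2*h*(6 + h)))) = 2*(h*(-2 + h)/(-3 + 2*h*(6 + h))) = 2*h*(-2 + h)/(-3 + 2*h*(6 + h)))
(18925/(-16972) - 20775/(-2355)) + s(8 + 8) = (18925/(-16972) - 20775/(-2355)) + 2*(8 + 8)*(-2 + (8 + 8))/(-3 + 2*(8 + 8)² + 12*(8 + 8)) = (18925*(-1/16972) - 20775*(-1/2355)) + 2*16*(-2 + 16)/(-3 + 2*16² + 12*16) = (-18925/16972 + 1385/157) + 2*16*14/(-3 + 2*256 + 192) = 20534995/2664604 + 2*16*14/(-3 + 512 + 192) = 20534995/2664604 + 2*16*14/701 = 20534995/2664604 + 2*16*(1/701)*14 = 20534995/2664604 + 448/701 = 15588774087/1867887404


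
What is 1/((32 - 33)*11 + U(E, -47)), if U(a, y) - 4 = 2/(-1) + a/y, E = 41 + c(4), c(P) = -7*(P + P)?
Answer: -47/408 ≈ -0.11520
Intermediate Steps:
c(P) = -14*P
E = -15 (E = 41 - 14*4 = 41 - 56 = -15)
U(a, y) = 2 + a/y (U(a, y) = 4 + (2/(-1) + a/y) = 4 + (2*(-1) + a/y) = 4 + (-2 + a/y) = 2 + a/y)
1/((32 - 33)*11 + U(E, -47)) = 1/((32 - 33)*11 + (2 - 15/(-47))) = 1/(-1*11 + (2 - 15*(-1/47))) = 1/(-11 + (2 + 15/47)) = 1/(-11 + 109/47) = 1/(-408/47) = -47/408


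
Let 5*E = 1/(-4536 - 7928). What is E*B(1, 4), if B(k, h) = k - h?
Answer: 3/62320 ≈ 4.8139e-5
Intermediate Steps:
E = -1/62320 (E = 1/(5*(-4536 - 7928)) = (⅕)/(-12464) = (⅕)*(-1/12464) = -1/62320 ≈ -1.6046e-5)
E*B(1, 4) = -(1 - 1*4)/62320 = -(1 - 4)/62320 = -1/62320*(-3) = 3/62320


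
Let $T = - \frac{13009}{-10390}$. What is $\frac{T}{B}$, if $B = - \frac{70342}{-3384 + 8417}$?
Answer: $- \frac{65474297}{730853380} \approx -0.089586$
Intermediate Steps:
$B = - \frac{70342}{5033} \approx -13.976$
$T = \frac{13009}{10390}$ ($T = \left(-13009\right) \left(- \frac{1}{10390}\right) = \frac{13009}{10390} \approx 1.2521$)
$\frac{T}{B} = \frac{13009}{10390 \left(- \frac{70342}{5033}\right)} = \frac{13009}{10390} \left(- \frac{5033}{70342}\right) = - \frac{65474297}{730853380}$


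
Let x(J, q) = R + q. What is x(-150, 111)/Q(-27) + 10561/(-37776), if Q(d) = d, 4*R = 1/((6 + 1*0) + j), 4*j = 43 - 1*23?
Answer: -16423519/3739824 ≈ -4.3915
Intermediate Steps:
j = 5 (j = (43 - 1*23)/4 = (43 - 23)/4 = (¼)*20 = 5)
R = 1/44 (R = 1/(4*((6 + 1*0) + 5)) = 1/(4*((6 + 0) + 5)) = 1/(4*(6 + 5)) = (¼)/11 = (¼)*(1/11) = 1/44 ≈ 0.022727)
x(J, q) = 1/44 + q
x(-150, 111)/Q(-27) + 10561/(-37776) = (1/44 + 111)/(-27) + 10561/(-37776) = (4885/44)*(-1/27) + 10561*(-1/37776) = -4885/1188 - 10561/37776 = -16423519/3739824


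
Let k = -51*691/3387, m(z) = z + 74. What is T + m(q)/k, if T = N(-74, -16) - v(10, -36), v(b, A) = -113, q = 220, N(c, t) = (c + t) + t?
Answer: -249697/11747 ≈ -21.256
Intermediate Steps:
N(c, t) = c + 2*t
m(z) = 74 + z
k = -11747/1129 (k = -35241*1/3387 = -11747/1129 ≈ -10.405)
T = 7 (T = (-74 + 2*(-16)) - 1*(-113) = (-74 - 32) + 113 = -106 + 113 = 7)
T + m(q)/k = 7 + (74 + 220)/(-11747/1129) = 7 + 294*(-1129/11747) = 7 - 331926/11747 = -249697/11747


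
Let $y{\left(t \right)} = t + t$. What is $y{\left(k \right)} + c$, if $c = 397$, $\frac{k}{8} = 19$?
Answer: $701$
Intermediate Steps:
$k = 152$ ($k = 8 \cdot 19 = 152$)
$y{\left(t \right)} = 2 t$
$y{\left(k \right)} + c = 2 \cdot 152 + 397 = 304 + 397 = 701$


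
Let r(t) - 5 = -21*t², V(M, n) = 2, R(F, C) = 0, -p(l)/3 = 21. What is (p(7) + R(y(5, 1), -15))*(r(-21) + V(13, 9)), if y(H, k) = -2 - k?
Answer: 583002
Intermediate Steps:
p(l) = -63 (p(l) = -3*21 = -63)
r(t) = 5 - 21*t²
(p(7) + R(y(5, 1), -15))*(r(-21) + V(13, 9)) = (-63 + 0)*((5 - 21*(-21)²) + 2) = -63*((5 - 21*441) + 2) = -63*((5 - 9261) + 2) = -63*(-9256 + 2) = -63*(-9254) = 583002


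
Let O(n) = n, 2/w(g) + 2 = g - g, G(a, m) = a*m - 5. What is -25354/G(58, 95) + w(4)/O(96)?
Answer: -813163/176160 ≈ -4.6161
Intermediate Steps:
G(a, m) = -5 + a*m
w(g) = -1 (w(g) = 2/(-2 + (g - g)) = 2/(-2 + 0) = 2/(-2) = 2*(-1/2) = -1)
-25354/G(58, 95) + w(4)/O(96) = -25354/(-5 + 58*95) - 1/96 = -25354/(-5 + 5510) - 1*1/96 = -25354/5505 - 1/96 = -813163/176160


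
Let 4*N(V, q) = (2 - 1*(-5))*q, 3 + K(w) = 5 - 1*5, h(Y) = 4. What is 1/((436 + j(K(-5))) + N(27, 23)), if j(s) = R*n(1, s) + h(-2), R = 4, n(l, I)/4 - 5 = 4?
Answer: 4/2497 ≈ 0.0016019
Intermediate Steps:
n(l, I) = 36 (n(l, I) = 20 + 4*4 = 20 + 16 = 36)
K(w) = -3 (K(w) = -3 + (5 - 1*5) = -3 + (5 - 5) = -3 + 0 = -3)
N(V, q) = 7*q/4 (N(V, q) = ((2 - 1*(-5))*q)/4 = ((2 + 5)*q)/4 = (7*q)/4 = 7*q/4)
j(s) = 148 (j(s) = 4*36 + 4 = 144 + 4 = 148)
1/((436 + j(K(-5))) + N(27, 23)) = 1/((436 + 148) + (7/4)*23) = 1/(584 + 161/4) = 1/(2497/4) = 4/2497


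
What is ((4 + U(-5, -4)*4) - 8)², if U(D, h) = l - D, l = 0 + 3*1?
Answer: 784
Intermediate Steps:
l = 3 (l = 0 + 3 = 3)
U(D, h) = 3 - D
((4 + U(-5, -4)*4) - 8)² = ((4 + (3 - 1*(-5))*4) - 8)² = ((4 + (3 + 5)*4) - 8)² = ((4 + 8*4) - 8)² = ((4 + 32) - 8)² = (36 - 8)² = 28² = 784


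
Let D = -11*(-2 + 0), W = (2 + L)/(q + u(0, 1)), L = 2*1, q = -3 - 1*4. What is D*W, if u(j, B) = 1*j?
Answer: -88/7 ≈ -12.571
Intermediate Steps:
q = -7 (q = -3 - 4 = -7)
L = 2
u(j, B) = j
W = -4/7 (W = (2 + 2)/(-7 + 0) = 4/(-7) = 4*(-⅐) = -4/7 ≈ -0.57143)
D = 22 (D = -11*(-2) = 22)
D*W = 22*(-4/7) = -88/7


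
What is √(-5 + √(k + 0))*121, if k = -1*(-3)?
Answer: 121*√(-5 + √3) ≈ 218.74*I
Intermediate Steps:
k = 3
√(-5 + √(k + 0))*121 = √(-5 + √(3 + 0))*121 = √(-5 + √3)*121 = 121*√(-5 + √3)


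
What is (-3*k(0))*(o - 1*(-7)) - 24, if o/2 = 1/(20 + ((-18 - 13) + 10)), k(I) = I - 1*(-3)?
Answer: -69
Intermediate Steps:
k(I) = 3 + I (k(I) = I + 3 = 3 + I)
o = -2 (o = 2/(20 + ((-18 - 13) + 10)) = 2/(20 + (-31 + 10)) = 2/(20 - 21) = 2/(-1) = 2*(-1) = -2)
(-3*k(0))*(o - 1*(-7)) - 24 = (-3*(3 + 0))*(-2 - 1*(-7)) - 24 = (-3*3)*(-2 + 7) - 24 = -9*5 - 24 = -45 - 24 = -69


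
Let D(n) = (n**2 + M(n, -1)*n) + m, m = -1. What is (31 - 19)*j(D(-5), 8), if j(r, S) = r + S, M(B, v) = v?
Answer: 444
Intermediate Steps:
D(n) = -1 + n**2 - n (D(n) = (n**2 - n) - 1 = -1 + n**2 - n)
j(r, S) = S + r
(31 - 19)*j(D(-5), 8) = (31 - 19)*(8 + (-1 + (-5)**2 - 1*(-5))) = 12*(8 + (-1 + 25 + 5)) = 12*(8 + 29) = 12*37 = 444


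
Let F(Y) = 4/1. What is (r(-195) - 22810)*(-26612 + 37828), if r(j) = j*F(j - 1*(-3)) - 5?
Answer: -264641520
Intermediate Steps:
F(Y) = 4 (F(Y) = 4*1 = 4)
r(j) = -5 + 4*j (r(j) = j*4 - 5 = 4*j - 5 = -5 + 4*j)
(r(-195) - 22810)*(-26612 + 37828) = ((-5 + 4*(-195)) - 22810)*(-26612 + 37828) = ((-5 - 780) - 22810)*11216 = (-785 - 22810)*11216 = -23595*11216 = -264641520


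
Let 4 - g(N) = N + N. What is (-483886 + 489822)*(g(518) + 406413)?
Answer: 2406341616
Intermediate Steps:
g(N) = 4 - 2*N (g(N) = 4 - (N + N) = 4 - 2*N)
(-483886 + 489822)*(g(518) + 406413) = (-483886 + 489822)*((4 - 2*518) + 406413) = 5936*((4 - 1036) + 406413) = 5936*(-1032 + 406413) = 5936*405381 = 2406341616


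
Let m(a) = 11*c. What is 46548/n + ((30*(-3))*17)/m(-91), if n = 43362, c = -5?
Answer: 23200/803 ≈ 28.892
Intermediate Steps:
m(a) = -55 (m(a) = 11*(-5) = -55)
46548/n + ((30*(-3))*17)/m(-91) = 46548/43362 + ((30*(-3))*17)/(-55) = 46548*(1/43362) - 90*17*(-1/55) = 862/803 - 1530*(-1/55) = 862/803 + 306/11 = 23200/803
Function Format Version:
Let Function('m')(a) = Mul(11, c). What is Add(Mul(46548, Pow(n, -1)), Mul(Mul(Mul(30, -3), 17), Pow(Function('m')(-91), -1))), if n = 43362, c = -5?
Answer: Rational(23200, 803) ≈ 28.892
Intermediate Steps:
Function('m')(a) = -55 (Function('m')(a) = Mul(11, -5) = -55)
Add(Mul(46548, Pow(n, -1)), Mul(Mul(Mul(30, -3), 17), Pow(Function('m')(-91), -1))) = Add(Mul(46548, Pow(43362, -1)), Mul(Mul(Mul(30, -3), 17), Pow(-55, -1))) = Add(Mul(46548, Rational(1, 43362)), Mul(Mul(-90, 17), Rational(-1, 55))) = Add(Rational(862, 803), Mul(-1530, Rational(-1, 55))) = Add(Rational(862, 803), Rational(306, 11)) = Rational(23200, 803)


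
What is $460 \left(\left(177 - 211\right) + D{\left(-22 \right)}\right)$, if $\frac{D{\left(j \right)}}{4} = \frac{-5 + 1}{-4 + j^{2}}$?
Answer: $- \frac{46966}{3} \approx -15655.0$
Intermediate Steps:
$D{\left(j \right)} = - \frac{16}{-4 + j^{2}}$ ($D{\left(j \right)} = 4 \frac{-5 + 1}{-4 + j^{2}} = 4 \left(- \frac{4}{-4 + j^{2}}\right) = - \frac{16}{-4 + j^{2}}$)
$460 \left(\left(177 - 211\right) + D{\left(-22 \right)}\right) = 460 \left(\left(177 - 211\right) - \frac{16}{-4 + \left(-22\right)^{2}}\right) = 460 \left(\left(177 - 211\right) - \frac{16}{-4 + 484}\right) = 460 \left(-34 - \frac{16}{480}\right) = 460 \left(-34 - \frac{1}{30}\right) = 460 \left(- \frac{1021}{30}\right) = - \frac{46966}{3}$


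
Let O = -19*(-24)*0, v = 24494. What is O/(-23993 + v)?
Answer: 0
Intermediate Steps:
O = 0 (O = 456*0 = 0)
O/(-23993 + v) = 0/(-23993 + 24494) = 0/501 = 0*(1/501) = 0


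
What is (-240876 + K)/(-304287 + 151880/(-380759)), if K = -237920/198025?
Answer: 3632418609967076/4588641863063365 ≈ 0.79161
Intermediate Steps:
K = -47584/39605 (K = -237920*1/198025 = -47584/39605 ≈ -1.2015)
(-240876 + K)/(-304287 + 151880/(-380759)) = (-240876 - 47584/39605)/(-304287 + 151880/(-380759)) = -9539941564/(39605*(-304287 + 151880*(-1/380759))) = -9539941564/(39605*(-304287 - 151880/380759)) = -9539941564/(39605*(-115860165713/380759)) = -9539941564/39605*(-380759/115860165713) = 3632418609967076/4588641863063365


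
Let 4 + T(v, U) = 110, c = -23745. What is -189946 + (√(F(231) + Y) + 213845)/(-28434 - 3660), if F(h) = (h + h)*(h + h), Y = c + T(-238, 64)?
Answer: -6096340769/32094 - √189805/32094 ≈ -1.8995e+5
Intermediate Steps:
T(v, U) = 106 (T(v, U) = -4 + 110 = 106)
Y = -23639 (Y = -23745 + 106 = -23639)
F(h) = 4*h² (F(h) = (2*h)*(2*h) = 4*h²)
-189946 + (√(F(231) + Y) + 213845)/(-28434 - 3660) = -189946 + (√(4*231² - 23639) + 213845)/(-28434 - 3660) = -189946 + (√(4*53361 - 23639) + 213845)/(-32094) = -189946 + (√(213444 - 23639) + 213845)*(-1/32094) = -189946 + (√189805 + 213845)*(-1/32094) = -189946 + (213845 + √189805)*(-1/32094) = -189946 + (-213845/32094 - √189805/32094) = -6096340769/32094 - √189805/32094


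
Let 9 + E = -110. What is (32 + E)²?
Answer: 7569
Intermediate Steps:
E = -119 (E = -9 - 110 = -119)
(32 + E)² = (32 - 119)² = (-87)² = 7569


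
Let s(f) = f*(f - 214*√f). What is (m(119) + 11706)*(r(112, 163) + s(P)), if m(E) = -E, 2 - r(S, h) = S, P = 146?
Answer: 245713922 - 362024228*√146 ≈ -4.1286e+9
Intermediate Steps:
r(S, h) = 2 - S
(m(119) + 11706)*(r(112, 163) + s(P)) = (-1*119 + 11706)*((2 - 1*112) + (146² - 31244*√146)) = (-119 + 11706)*((2 - 112) + (21316 - 31244*√146)) = 11587*(-110 + (21316 - 31244*√146)) = 11587*(21206 - 31244*√146) = 245713922 - 362024228*√146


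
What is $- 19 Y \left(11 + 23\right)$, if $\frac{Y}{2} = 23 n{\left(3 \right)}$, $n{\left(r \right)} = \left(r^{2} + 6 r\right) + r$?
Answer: $-891480$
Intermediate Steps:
$n{\left(r \right)} = r^{2} + 7 r$
$Y = 1380$ ($Y = 2 \cdot 23 \cdot 3 \left(7 + 3\right) = 2 \cdot 23 \cdot 3 \cdot 10 = 2 \cdot 23 \cdot 30 = 2 \cdot 690 = 1380$)
$- 19 Y \left(11 + 23\right) = \left(-19\right) 1380 \left(11 + 23\right) = \left(-26220\right) 34 = -891480$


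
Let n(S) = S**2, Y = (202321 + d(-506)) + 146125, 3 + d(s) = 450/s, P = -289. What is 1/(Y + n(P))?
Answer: 253/109286667 ≈ 2.3150e-6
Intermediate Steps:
d(s) = -3 + 450/s
Y = 88155854/253 (Y = (202321 + (-3 + 450/(-506))) + 146125 = (202321 + (-3 + 450*(-1/506))) + 146125 = (202321 + (-3 - 225/253)) + 146125 = (202321 - 984/253) + 146125 = 51186229/253 + 146125 = 88155854/253 ≈ 3.4844e+5)
1/(Y + n(P)) = 1/(88155854/253 + (-289)**2) = 1/(88155854/253 + 83521) = 1/(109286667/253) = 253/109286667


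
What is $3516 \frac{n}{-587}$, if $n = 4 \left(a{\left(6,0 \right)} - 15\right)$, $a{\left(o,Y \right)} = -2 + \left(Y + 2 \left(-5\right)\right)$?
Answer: $\frac{379728}{587} \approx 646.9$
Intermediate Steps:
$a{\left(o,Y \right)} = -12 + Y$ ($a{\left(o,Y \right)} = -2 + \left(Y - 10\right) = -2 + \left(-10 + Y\right) = -12 + Y$)
$n = -108$ ($n = 4 \left(\left(-12 + 0\right) - 15\right) = 4 \left(-12 - 15\right) = 4 \left(-27\right) = -108$)
$3516 \frac{n}{-587} = 3516 \left(- \frac{108}{-587}\right) = 3516 \left(\left(-108\right) \left(- \frac{1}{587}\right)\right) = 3516 \cdot \frac{108}{587} = \frac{379728}{587}$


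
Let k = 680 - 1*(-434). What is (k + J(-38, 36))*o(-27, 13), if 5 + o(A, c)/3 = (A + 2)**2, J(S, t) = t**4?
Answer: 3126157800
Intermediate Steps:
k = 1114 (k = 680 + 434 = 1114)
o(A, c) = -15 + 3*(2 + A)**2 (o(A, c) = -15 + 3*(A + 2)**2 = -15 + 3*(2 + A)**2)
(k + J(-38, 36))*o(-27, 13) = (1114 + 36**4)*(-15 + 3*(2 - 27)**2) = (1114 + 1679616)*(-15 + 3*(-25)**2) = 1680730*(-15 + 3*625) = 1680730*(-15 + 1875) = 1680730*1860 = 3126157800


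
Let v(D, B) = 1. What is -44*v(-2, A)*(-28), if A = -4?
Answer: 1232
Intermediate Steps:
-44*v(-2, A)*(-28) = -44*1*(-28) = -44*(-28) = 1232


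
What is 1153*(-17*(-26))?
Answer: 509626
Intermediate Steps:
1153*(-17*(-26)) = 1153*442 = 509626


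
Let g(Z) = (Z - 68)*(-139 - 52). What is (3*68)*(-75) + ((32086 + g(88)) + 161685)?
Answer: 174651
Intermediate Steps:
g(Z) = 12988 - 191*Z (g(Z) = (-68 + Z)*(-191) = 12988 - 191*Z)
(3*68)*(-75) + ((32086 + g(88)) + 161685) = (3*68)*(-75) + ((32086 + (12988 - 191*88)) + 161685) = 204*(-75) + ((32086 + (12988 - 16808)) + 161685) = -15300 + ((32086 - 3820) + 161685) = -15300 + (28266 + 161685) = -15300 + 189951 = 174651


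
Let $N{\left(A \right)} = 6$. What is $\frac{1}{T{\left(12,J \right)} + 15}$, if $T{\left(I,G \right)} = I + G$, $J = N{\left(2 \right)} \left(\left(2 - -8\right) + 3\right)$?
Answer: $\frac{1}{105} \approx 0.0095238$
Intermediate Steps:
$J = 78$ ($J = 6 \left(\left(2 - -8\right) + 3\right) = 6 \left(\left(2 + 8\right) + 3\right) = 6 \left(10 + 3\right) = 6 \cdot 13 = 78$)
$T{\left(I,G \right)} = G + I$
$\frac{1}{T{\left(12,J \right)} + 15} = \frac{1}{\left(78 + 12\right) + 15} = \frac{1}{90 + 15} = \frac{1}{105}$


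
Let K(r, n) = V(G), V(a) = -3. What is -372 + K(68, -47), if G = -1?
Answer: -375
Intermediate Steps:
K(r, n) = -3
-372 + K(68, -47) = -372 - 3 = -375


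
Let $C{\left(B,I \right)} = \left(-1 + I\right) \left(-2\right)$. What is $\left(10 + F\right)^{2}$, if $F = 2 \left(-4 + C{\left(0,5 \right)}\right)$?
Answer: $196$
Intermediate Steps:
$C{\left(B,I \right)} = 2 - 2 I$
$F = -24$ ($F = 2 \left(-4 + \left(2 - 10\right)\right) = 2 \left(-4 - 8\right) = 2 \left(-12\right) = -24$)
$\left(10 + F\right)^{2} = \left(10 - 24\right)^{2} = \left(-14\right)^{2} = 196$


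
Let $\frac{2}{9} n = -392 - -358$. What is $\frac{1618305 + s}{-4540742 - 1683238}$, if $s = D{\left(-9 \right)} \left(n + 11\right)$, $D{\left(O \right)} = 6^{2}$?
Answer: $- \frac{537731}{2074660} \approx -0.25919$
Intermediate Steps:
$n = -153$ ($n = \frac{9 \left(-392 - -358\right)}{2} = \frac{9 \left(-392 + 358\right)}{2} = \frac{9}{2} \left(-34\right) = -153$)
$D{\left(O \right)} = 36$
$s = -5112$ ($s = 36 \left(-153 + 11\right) = 36 \left(-142\right) = -5112$)
$\frac{1618305 + s}{-4540742 - 1683238} = \frac{1618305 - 5112}{-4540742 - 1683238} = \frac{1613193}{-6223980} = 1613193 \left(- \frac{1}{6223980}\right) = - \frac{537731}{2074660}$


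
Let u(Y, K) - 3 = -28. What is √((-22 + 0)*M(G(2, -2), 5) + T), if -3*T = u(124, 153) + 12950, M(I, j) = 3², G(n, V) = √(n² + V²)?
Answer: I*√40557/3 ≈ 67.129*I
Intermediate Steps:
G(n, V) = √(V² + n²)
M(I, j) = 9
u(Y, K) = -25 (u(Y, K) = 3 - 28 = -25)
T = -12925/3 (T = -(-25 + 12950)/3 = -⅓*12925 = -12925/3 ≈ -4308.3)
√((-22 + 0)*M(G(2, -2), 5) + T) = √((-22 + 0)*9 - 12925/3) = √(-22*9 - 12925/3) = √(-198 - 12925/3) = √(-13519/3) = I*√40557/3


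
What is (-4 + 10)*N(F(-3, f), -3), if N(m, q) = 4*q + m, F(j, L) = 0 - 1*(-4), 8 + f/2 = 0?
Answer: -48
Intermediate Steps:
f = -16 (f = -16 + 2*0 = -16 + 0 = -16)
F(j, L) = 4 (F(j, L) = 0 + 4 = 4)
N(m, q) = m + 4*q
(-4 + 10)*N(F(-3, f), -3) = (-4 + 10)*(4 + 4*(-3)) = 6*(4 - 12) = 6*(-8) = -48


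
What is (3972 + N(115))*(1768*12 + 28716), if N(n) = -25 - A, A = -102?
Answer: 202174668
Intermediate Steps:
N(n) = 77 (N(n) = -25 - 1*(-102) = -25 + 102 = 77)
(3972 + N(115))*(1768*12 + 28716) = (3972 + 77)*(1768*12 + 28716) = 4049*(21216 + 28716) = 4049*49932 = 202174668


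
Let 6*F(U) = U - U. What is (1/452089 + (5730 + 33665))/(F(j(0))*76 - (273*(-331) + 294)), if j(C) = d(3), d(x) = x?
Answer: 848097436/1939009721 ≈ 0.43739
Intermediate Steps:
j(C) = 3
F(U) = 0 (F(U) = (U - U)/6 = (⅙)*0 = 0)
(1/452089 + (5730 + 33665))/(F(j(0))*76 - (273*(-331) + 294)) = (1/452089 + (5730 + 33665))/(0*76 - (273*(-331) + 294)) = (1/452089 + 39395)/(0 - (-90363 + 294)) = 17810046156/(452089*(0 - 1*(-90069))) = 17810046156/(452089*(0 + 90069)) = (17810046156/452089)/90069 = (17810046156/452089)*(1/90069) = 848097436/1939009721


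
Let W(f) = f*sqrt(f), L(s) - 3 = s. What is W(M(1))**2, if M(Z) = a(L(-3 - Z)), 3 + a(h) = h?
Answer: -64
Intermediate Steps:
L(s) = 3 + s
a(h) = -3 + h
M(Z) = -3 - Z (M(Z) = -3 + (3 + (-3 - Z)) = -3 - Z)
W(f) = f**(3/2)
W(M(1))**2 = ((-3 - 1*1)**(3/2))**2 = ((-3 - 1)**(3/2))**2 = ((-4)**(3/2))**2 = (-8*I)**2 = -64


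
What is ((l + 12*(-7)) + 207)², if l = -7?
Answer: 13456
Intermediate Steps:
((l + 12*(-7)) + 207)² = ((-7 + 12*(-7)) + 207)² = ((-7 - 84) + 207)² = (-91 + 207)² = 116² = 13456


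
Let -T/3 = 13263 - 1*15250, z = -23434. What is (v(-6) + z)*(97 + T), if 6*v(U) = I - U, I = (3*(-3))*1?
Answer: -141966201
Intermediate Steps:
I = -9 (I = -9*1 = -9)
T = 5961 (T = -3*(13263 - 1*15250) = -3*(13263 - 15250) = -3*(-1987) = 5961)
v(U) = -3/2 - U/6 (v(U) = (-9 - U)/6 = -3/2 - U/6)
(v(-6) + z)*(97 + T) = ((-3/2 - 1/6*(-6)) - 23434)*(97 + 5961) = ((-3/2 + 1) - 23434)*6058 = (-1/2 - 23434)*6058 = -46869/2*6058 = -141966201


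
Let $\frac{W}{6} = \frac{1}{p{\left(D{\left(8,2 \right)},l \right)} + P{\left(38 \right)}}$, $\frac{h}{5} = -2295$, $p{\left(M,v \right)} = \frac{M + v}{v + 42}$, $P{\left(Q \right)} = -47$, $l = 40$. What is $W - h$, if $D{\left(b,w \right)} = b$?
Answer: $\frac{21836679}{1903} \approx 11475.0$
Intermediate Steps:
$p{\left(M,v \right)} = \frac{M + v}{42 + v}$
$h = -11475$ ($h = 5 \left(-2295\right) = -11475$)
$W = - \frac{246}{1903}$ ($W = \frac{6}{\frac{8 + 40}{42 + 40} - 47} = \frac{6}{\frac{1}{82} \cdot 48 - 47} = \frac{6}{\frac{24}{41} - 47} = \frac{6}{- \frac{1903}{41}} = 6 \left(- \frac{41}{1903}\right) = - \frac{246}{1903} \approx -0.12927$)
$W - h = - \frac{246}{1903} - -11475 = - \frac{246}{1903} + 11475 = \frac{21836679}{1903}$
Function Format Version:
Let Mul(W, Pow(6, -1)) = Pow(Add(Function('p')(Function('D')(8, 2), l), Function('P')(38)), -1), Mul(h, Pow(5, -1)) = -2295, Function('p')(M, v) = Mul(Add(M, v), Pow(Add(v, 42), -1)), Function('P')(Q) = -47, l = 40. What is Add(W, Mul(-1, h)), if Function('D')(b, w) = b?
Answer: Rational(21836679, 1903) ≈ 11475.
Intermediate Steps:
Function('p')(M, v) = Mul(Pow(Add(42, v), -1), Add(M, v)) (Function('p')(M, v) = Mul(Add(M, v), Pow(Add(42, v), -1)) = Mul(Pow(Add(42, v), -1), Add(M, v)))
h = -11475 (h = Mul(5, -2295) = -11475)
W = Rational(-246, 1903) (W = Mul(6, Pow(Add(Mul(Pow(Add(42, 40), -1), Add(8, 40)), -47), -1)) = Mul(6, Pow(Add(Mul(Pow(82, -1), 48), -47), -1)) = Mul(6, Pow(Add(Mul(Rational(1, 82), 48), -47), -1)) = Mul(6, Pow(Add(Rational(24, 41), -47), -1)) = Mul(6, Pow(Rational(-1903, 41), -1)) = Mul(6, Rational(-41, 1903)) = Rational(-246, 1903) ≈ -0.12927)
Add(W, Mul(-1, h)) = Add(Rational(-246, 1903), Mul(-1, -11475)) = Add(Rational(-246, 1903), 11475) = Rational(21836679, 1903)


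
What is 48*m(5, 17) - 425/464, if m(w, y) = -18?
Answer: -401321/464 ≈ -864.92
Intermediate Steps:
48*m(5, 17) - 425/464 = 48*(-18) - 425/464 = -864 - 425*1/464 = -864 - 425/464 = -401321/464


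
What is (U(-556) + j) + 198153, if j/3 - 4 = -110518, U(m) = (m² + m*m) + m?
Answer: 484327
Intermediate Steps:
U(m) = m + 2*m² (U(m) = (m² + m²) + m = 2*m² + m = m + 2*m²)
j = -331542 (j = 12 + 3*(-110518) = 12 - 331554 = -331542)
(U(-556) + j) + 198153 = (-556*(1 + 2*(-556)) - 331542) + 198153 = (-556*(1 - 1112) - 331542) + 198153 = (-556*(-1111) - 331542) + 198153 = (617716 - 331542) + 198153 = 286174 + 198153 = 484327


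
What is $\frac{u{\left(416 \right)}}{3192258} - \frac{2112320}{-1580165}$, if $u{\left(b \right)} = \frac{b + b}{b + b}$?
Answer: $\frac{1348614399745}{1008858872514} \approx 1.3368$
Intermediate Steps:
$u{\left(b \right)} = 1$ ($u{\left(b \right)} = \frac{2 b}{2 b} = 2 b \frac{1}{2 b} = 1$)
$\frac{u{\left(416 \right)}}{3192258} - \frac{2112320}{-1580165} = 1 \cdot \frac{1}{3192258} - \frac{2112320}{-1580165} = 1 \cdot \frac{1}{3192258} - - \frac{422464}{316033} = \frac{1}{3192258} + \frac{422464}{316033} = \frac{1348614399745}{1008858872514}$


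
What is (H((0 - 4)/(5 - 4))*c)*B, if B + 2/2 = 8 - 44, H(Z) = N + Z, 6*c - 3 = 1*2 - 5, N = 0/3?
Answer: 0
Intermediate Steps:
N = 0 (N = 0*(1/3) = 0)
c = 0 (c = 1/2 + (1*2 - 5)/6 = 1/2 + (2 - 5)/6 = 1/2 + (1/6)*(-3) = 1/2 - 1/2 = 0)
H(Z) = Z (H(Z) = 0 + Z = Z)
B = -37 (B = -1 + (8 - 44) = -1 - 36 = -37)
(H((0 - 4)/(5 - 4))*c)*B = (((0 - 4)/(5 - 4))*0)*(-37) = (-4/1*0)*(-37) = (-4*1*0)*(-37) = -4*0*(-37) = 0*(-37) = 0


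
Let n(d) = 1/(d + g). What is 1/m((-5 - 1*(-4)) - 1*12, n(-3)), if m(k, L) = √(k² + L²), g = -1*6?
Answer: 9*√10/370 ≈ 0.076920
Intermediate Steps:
g = -6
n(d) = 1/(-6 + d) (n(d) = 1/(d - 6) = 1/(-6 + d))
m(k, L) = √(L² + k²)
1/m((-5 - 1*(-4)) - 1*12, n(-3)) = 1/(√((1/(-6 - 3))² + ((-5 - 1*(-4)) - 1*12)²)) = 1/(√((1/(-9))² + ((-5 + 4) - 12)²)) = 1/(√((-⅑)² + (-1 - 12)²)) = 1/(√(1/81 + (-13)²)) = 1/(√(1/81 + 169)) = 1/(√(13690/81)) = 1/(37*√10/9) = 9*√10/370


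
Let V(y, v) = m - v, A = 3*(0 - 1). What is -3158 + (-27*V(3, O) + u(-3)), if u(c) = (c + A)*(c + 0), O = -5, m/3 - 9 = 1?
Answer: -4085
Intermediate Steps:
m = 30 (m = 27 + 3*1 = 27 + 3 = 30)
A = -3 (A = 3*(-1) = -3)
V(y, v) = 30 - v
u(c) = c*(-3 + c) (u(c) = (c - 3)*(c + 0) = (-3 + c)*c = c*(-3 + c))
-3158 + (-27*V(3, O) + u(-3)) = -3158 + (-27*(30 - 1*(-5)) - 3*(-3 - 3)) = -3158 + (-27*(30 + 5) - 3*(-6)) = -3158 + (-27*35 + 18) = -3158 + (-945 + 18) = -3158 - 927 = -4085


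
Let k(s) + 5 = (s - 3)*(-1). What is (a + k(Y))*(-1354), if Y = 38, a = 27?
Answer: 17602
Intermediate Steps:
k(s) = -2 - s (k(s) = -5 + (s - 3)*(-1) = -5 + (-3 + s)*(-1) = -5 + (3 - s) = -2 - s)
(a + k(Y))*(-1354) = (27 + (-2 - 1*38))*(-1354) = (27 + (-2 - 38))*(-1354) = (27 - 40)*(-1354) = -13*(-1354) = 17602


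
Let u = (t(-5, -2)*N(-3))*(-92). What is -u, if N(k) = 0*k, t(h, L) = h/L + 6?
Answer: 0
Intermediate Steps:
t(h, L) = 6 + h/L (t(h, L) = h/L + 6 = 6 + h/L)
N(k) = 0
u = 0 (u = ((6 - 5/(-2))*0)*(-92) = ((6 - 5*(-½))*0)*(-92) = ((6 + 5/2)*0)*(-92) = ((17/2)*0)*(-92) = 0*(-92) = 0)
-u = -1*0 = 0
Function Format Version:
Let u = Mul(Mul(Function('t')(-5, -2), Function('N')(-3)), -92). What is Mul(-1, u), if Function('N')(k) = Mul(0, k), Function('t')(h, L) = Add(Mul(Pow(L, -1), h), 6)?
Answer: 0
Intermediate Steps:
Function('t')(h, L) = Add(6, Mul(h, Pow(L, -1))) (Function('t')(h, L) = Add(Mul(h, Pow(L, -1)), 6) = Add(6, Mul(h, Pow(L, -1))))
Function('N')(k) = 0
u = 0 (u = Mul(Mul(Add(6, Mul(-5, Pow(-2, -1))), 0), -92) = Mul(Mul(Add(6, Mul(-5, Rational(-1, 2))), 0), -92) = Mul(Mul(Add(6, Rational(5, 2)), 0), -92) = Mul(Mul(Rational(17, 2), 0), -92) = Mul(0, -92) = 0)
Mul(-1, u) = Mul(-1, 0) = 0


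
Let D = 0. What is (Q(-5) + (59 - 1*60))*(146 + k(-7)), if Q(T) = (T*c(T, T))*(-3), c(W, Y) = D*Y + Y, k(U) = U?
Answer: -10564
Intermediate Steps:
c(W, Y) = Y (c(W, Y) = 0*Y + Y = 0 + Y = Y)
Q(T) = -3*T² (Q(T) = (T*T)*(-3) = T²*(-3) = -3*T²)
(Q(-5) + (59 - 1*60))*(146 + k(-7)) = (-3*(-5)² + (59 - 1*60))*(146 - 7) = (-3*25 + (59 - 60))*139 = (-75 - 1)*139 = -76*139 = -10564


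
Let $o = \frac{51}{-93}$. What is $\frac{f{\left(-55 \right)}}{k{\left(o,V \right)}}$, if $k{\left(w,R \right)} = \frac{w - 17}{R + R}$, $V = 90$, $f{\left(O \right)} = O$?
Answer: $\frac{76725}{136} \approx 564.15$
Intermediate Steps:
$o = - \frac{17}{31}$ ($o = 51 \left(- \frac{1}{93}\right) = - \frac{17}{31} \approx -0.54839$)
$k{\left(w,R \right)} = \frac{-17 + w}{2 R}$
$\frac{f{\left(-55 \right)}}{k{\left(o,V \right)}} = - \frac{55}{\frac{1}{2} \cdot \frac{1}{90} \left(-17 - \frac{17}{31}\right)} = - \frac{55}{\frac{1}{2} \cdot \frac{1}{90} \left(- \frac{544}{31}\right)} = - \frac{55}{- \frac{136}{1395}} = \left(-55\right) \left(- \frac{1395}{136}\right) = \frac{76725}{136}$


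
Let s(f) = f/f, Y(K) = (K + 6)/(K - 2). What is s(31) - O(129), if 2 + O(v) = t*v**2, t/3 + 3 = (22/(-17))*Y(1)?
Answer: -5142018/17 ≈ -3.0247e+5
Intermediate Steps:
Y(K) = (6 + K)/(-2 + K)
t = 309/17 (t = -9 + 3*((22/(-17))*((6 + 1)/(-2 + 1))) = -9 + 3*((22*(-1/17))*(7/(-1))) = -9 + 3*(-(-22)*7/17) = -9 + 3*(-22/17*(-7)) = -9 + 3*(154/17) = -9 + 462/17 = 309/17 ≈ 18.176)
s(f) = 1
O(v) = -2 + 309*v**2/17
s(31) - O(129) = 1 - (-2 + (309/17)*129**2) = 1 - (-2 + (309/17)*16641) = 1 - (-2 + 5142069/17) = 1 - 1*5142035/17 = 1 - 5142035/17 = -5142018/17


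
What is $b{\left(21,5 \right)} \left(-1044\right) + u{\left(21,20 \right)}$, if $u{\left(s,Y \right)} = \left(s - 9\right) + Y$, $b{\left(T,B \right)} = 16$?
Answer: $-16672$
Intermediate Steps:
$u{\left(s,Y \right)} = -9 + Y + s$ ($u{\left(s,Y \right)} = \left(-9 + s\right) + Y = -9 + Y + s$)
$b{\left(21,5 \right)} \left(-1044\right) + u{\left(21,20 \right)} = 16 \left(-1044\right) + \left(-9 + 20 + 21\right) = -16704 + 32 = -16672$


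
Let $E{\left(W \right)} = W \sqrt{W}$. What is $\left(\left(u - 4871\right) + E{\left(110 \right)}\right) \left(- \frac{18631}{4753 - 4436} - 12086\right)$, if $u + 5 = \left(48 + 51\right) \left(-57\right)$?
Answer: $\frac{40497024467}{317} - \frac{423488230 \sqrt{110}}{317} \approx 1.1374 \cdot 10^{8}$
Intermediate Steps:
$E{\left(W \right)} = W^{\frac{3}{2}}$
$u = -5648$ ($u = -5 + \left(48 + 51\right) \left(-57\right) = -5 + 99 \left(-57\right) = -5 - 5643 = -5648$)
$\left(\left(u - 4871\right) + E{\left(110 \right)}\right) \left(- \frac{18631}{4753 - 4436} - 12086\right) = \left(\left(-5648 - 4871\right) + 110^{\frac{3}{2}}\right) \left(- \frac{18631}{4753 - 4436} - 12086\right) = \left(\left(-5648 - 4871\right) + 110 \sqrt{110}\right) \left(- \frac{18631}{4753 - 4436} - 12086\right) = \left(-10519 + 110 \sqrt{110}\right) \left(- \frac{18631}{317} - 12086\right) = \left(-10519 + 110 \sqrt{110}\right) \left(- \frac{3849893}{317}\right) = \frac{40497024467}{317} - \frac{423488230 \sqrt{110}}{317}$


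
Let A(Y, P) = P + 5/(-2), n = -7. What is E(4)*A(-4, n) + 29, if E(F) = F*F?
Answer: -123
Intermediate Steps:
E(F) = F²
A(Y, P) = -5/2 + P (A(Y, P) = P + 5*(-½) = P - 5/2 = -5/2 + P)
E(4)*A(-4, n) + 29 = 4²*(-5/2 - 7) + 29 = 16*(-19/2) + 29 = -152 + 29 = -123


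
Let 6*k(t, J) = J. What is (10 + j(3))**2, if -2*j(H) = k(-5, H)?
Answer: 1521/16 ≈ 95.063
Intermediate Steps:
k(t, J) = J/6
j(H) = -H/12
(10 + j(3))**2 = (10 - 1/12*3)**2 = (10 - 1/4)**2 = (39/4)**2 = 1521/16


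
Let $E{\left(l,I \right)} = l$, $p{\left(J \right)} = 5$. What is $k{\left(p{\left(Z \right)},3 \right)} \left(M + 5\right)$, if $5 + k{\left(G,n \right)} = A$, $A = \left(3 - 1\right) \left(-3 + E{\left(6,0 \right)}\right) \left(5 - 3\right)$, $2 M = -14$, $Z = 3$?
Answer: $-14$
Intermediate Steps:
$M = -7$ ($M = \frac{1}{2} \left(-14\right) = -7$)
$A = 12$ ($A = \left(3 - 1\right) \left(-3 + 6\right) \left(5 - 3\right) = 2 \cdot 3 \cdot 2 = 6 \cdot 2 = 12$)
$k{\left(G,n \right)} = 7$ ($k{\left(G,n \right)} = -5 + 12 = 7$)
$k{\left(p{\left(Z \right)},3 \right)} \left(M + 5\right) = 7 \left(-7 + 5\right) = 7 \left(-2\right) = -14$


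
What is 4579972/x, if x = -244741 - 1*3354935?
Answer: -1144993/899919 ≈ -1.2723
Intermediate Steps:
x = -3599676 (x = -244741 - 3354935 = -3599676)
4579972/x = 4579972/(-3599676) = 4579972*(-1/3599676) = -1144993/899919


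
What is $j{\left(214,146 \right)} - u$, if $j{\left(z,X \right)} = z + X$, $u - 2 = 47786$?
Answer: $-47428$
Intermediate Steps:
$u = 47788$ ($u = 2 + 47786 = 47788$)
$j{\left(z,X \right)} = X + z$
$j{\left(214,146 \right)} - u = \left(146 + 214\right) - 47788 = 360 - 47788 = -47428$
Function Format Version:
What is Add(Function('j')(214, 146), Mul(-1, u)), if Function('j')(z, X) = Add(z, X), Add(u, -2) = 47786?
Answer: -47428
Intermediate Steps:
u = 47788 (u = Add(2, 47786) = 47788)
Function('j')(z, X) = Add(X, z)
Add(Function('j')(214, 146), Mul(-1, u)) = Add(Add(146, 214), Mul(-1, 47788)) = Add(360, -47788) = -47428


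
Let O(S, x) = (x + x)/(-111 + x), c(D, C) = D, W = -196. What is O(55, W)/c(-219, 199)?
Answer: -392/67233 ≈ -0.0058305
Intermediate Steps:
O(S, x) = 2*x/(-111 + x) (O(S, x) = (2*x)/(-111 + x) = 2*x/(-111 + x))
O(55, W)/c(-219, 199) = (2*(-196)/(-111 - 196))/(-219) = (2*(-196)/(-307))*(-1/219) = (2*(-196)*(-1/307))*(-1/219) = (392/307)*(-1/219) = -392/67233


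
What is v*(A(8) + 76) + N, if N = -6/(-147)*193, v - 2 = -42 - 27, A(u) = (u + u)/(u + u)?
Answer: -252405/49 ≈ -5151.1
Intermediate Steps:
A(u) = 1 (A(u) = (2*u)/((2*u)) = (2*u)*(1/(2*u)) = 1)
v = -67 (v = 2 + (-42 - 27) = 2 - 69 = -67)
N = 386/49 (N = -6*(-1/147)*193 = (2/49)*193 = 386/49 ≈ 7.8775)
v*(A(8) + 76) + N = -67*(1 + 76) + 386/49 = -67*77 + 386/49 = -5159 + 386/49 = -252405/49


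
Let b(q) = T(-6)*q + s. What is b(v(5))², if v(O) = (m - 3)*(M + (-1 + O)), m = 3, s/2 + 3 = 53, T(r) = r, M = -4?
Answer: 10000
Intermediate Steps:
s = 100 (s = -6 + 2*53 = -6 + 106 = 100)
v(O) = 0 (v(O) = (3 - 3)*(-4 + (-1 + O)) = 0*(-5 + O) = 0)
b(q) = 100 - 6*q (b(q) = -6*q + 100 = 100 - 6*q)
b(v(5))² = (100 - 6*0)² = (100 + 0)² = 100² = 10000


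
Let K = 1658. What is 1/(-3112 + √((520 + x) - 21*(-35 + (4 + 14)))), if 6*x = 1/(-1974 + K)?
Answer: -5900352/18360232633 - 26*√4663686/18360232633 ≈ -0.00032442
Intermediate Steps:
x = -1/1896 (x = 1/(6*(-1974 + 1658)) = (⅙)/(-316) = (⅙)*(-1/316) = -1/1896 ≈ -0.00052743)
1/(-3112 + √((520 + x) - 21*(-35 + (4 + 14)))) = 1/(-3112 + √((520 - 1/1896) - 21*(-35 + (4 + 14)))) = 1/(-3112 + √(985919/1896 - 21*(-35 + 18))) = 1/(-3112 + √(985919/1896 - 21*(-17))) = 1/(-3112 + √(985919/1896 + 357)) = 1/(-3112 + √(1662791/1896)) = 1/(-3112 + 13*√4663686/948)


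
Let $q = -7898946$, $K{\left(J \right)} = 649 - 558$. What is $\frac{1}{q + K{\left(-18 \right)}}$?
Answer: $- \frac{1}{7898855} \approx -1.266 \cdot 10^{-7}$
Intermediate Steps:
$K{\left(J \right)} = 91$ ($K{\left(J \right)} = 649 - 558 = 91$)
$\frac{1}{q + K{\left(-18 \right)}} = \frac{1}{-7898946 + 91} = \frac{1}{-7898855} = - \frac{1}{7898855}$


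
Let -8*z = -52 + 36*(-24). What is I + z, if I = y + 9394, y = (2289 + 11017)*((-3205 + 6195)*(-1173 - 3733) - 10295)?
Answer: -390643782803/2 ≈ -1.9532e+11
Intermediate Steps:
y = -195321900910 (y = 13306*(2990*(-4906) - 10295) = 13306*(-14668940 - 10295) = 13306*(-14679235) = -195321900910)
I = -195321891516 (I = -195321900910 + 9394 = -195321891516)
z = 229/2 (z = -(-52 + 36*(-24))/8 = -(-52 - 864)/8 = -⅛*(-916) = 229/2 ≈ 114.50)
I + z = -195321891516 + 229/2 = -390643782803/2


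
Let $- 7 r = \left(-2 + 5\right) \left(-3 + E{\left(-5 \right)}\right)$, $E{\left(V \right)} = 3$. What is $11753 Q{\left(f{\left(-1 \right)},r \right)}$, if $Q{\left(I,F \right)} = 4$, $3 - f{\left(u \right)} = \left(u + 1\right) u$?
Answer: $47012$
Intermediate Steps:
$f{\left(u \right)} = 3 - u \left(1 + u\right)$ ($f{\left(u \right)} = 3 - \left(u + 1\right) u = 3 - \left(1 + u\right) u = 3 - u \left(1 + u\right)$)
$r = 0$ ($r = - \frac{\left(-2 + 5\right) \left(-3 + 3\right)}{7} = - \frac{3 \cdot 0}{7} = \left(- \frac{1}{7}\right) 0 = 0$)
$11753 Q{\left(f{\left(-1 \right)},r \right)} = 11753 \cdot 4 = 47012$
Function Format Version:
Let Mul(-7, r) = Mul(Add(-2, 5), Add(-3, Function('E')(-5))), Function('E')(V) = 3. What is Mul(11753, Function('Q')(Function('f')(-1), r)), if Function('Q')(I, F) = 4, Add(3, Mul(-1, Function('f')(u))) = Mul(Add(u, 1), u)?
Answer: 47012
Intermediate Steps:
Function('f')(u) = Add(3, Mul(-1, u, Add(1, u))) (Function('f')(u) = Add(3, Mul(-1, Mul(Add(u, 1), u))) = Add(3, Mul(-1, Mul(Add(1, u), u))) = Add(3, Mul(-1, Mul(u, Add(1, u)))) = Add(3, Mul(-1, u, Add(1, u))))
r = 0 (r = Mul(Rational(-1, 7), Mul(Add(-2, 5), Add(-3, 3))) = Mul(Rational(-1, 7), Mul(3, 0)) = Mul(Rational(-1, 7), 0) = 0)
Mul(11753, Function('Q')(Function('f')(-1), r)) = Mul(11753, 4) = 47012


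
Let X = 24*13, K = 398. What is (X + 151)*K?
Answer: 184274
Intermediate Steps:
X = 312
(X + 151)*K = (312 + 151)*398 = 463*398 = 184274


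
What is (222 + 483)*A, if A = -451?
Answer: -317955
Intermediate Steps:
(222 + 483)*A = (222 + 483)*(-451) = 705*(-451) = -317955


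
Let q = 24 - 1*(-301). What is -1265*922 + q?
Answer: -1166005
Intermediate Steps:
q = 325 (q = 24 + 301 = 325)
-1265*922 + q = -1265*922 + 325 = -1166330 + 325 = -1166005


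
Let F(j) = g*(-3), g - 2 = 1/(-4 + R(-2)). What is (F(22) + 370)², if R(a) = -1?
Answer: 3323329/25 ≈ 1.3293e+5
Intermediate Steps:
g = 9/5 (g = 2 + 1/(-4 - 1) = 2 + 1/(-5) = 2 - ⅕ = 9/5 ≈ 1.8000)
F(j) = -27/5 (F(j) = (9/5)*(-3) = -27/5)
(F(22) + 370)² = (-27/5 + 370)² = (1823/5)² = 3323329/25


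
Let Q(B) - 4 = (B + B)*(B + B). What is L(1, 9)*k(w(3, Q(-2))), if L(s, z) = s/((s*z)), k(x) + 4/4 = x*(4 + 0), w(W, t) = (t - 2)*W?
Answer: 215/9 ≈ 23.889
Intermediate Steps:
Q(B) = 4 + 4*B² (Q(B) = 4 + (B + B)*(B + B) = 4 + (2*B)*(2*B) = 4 + 4*B²)
w(W, t) = W*(-2 + t) (w(W, t) = (-2 + t)*W = W*(-2 + t))
k(x) = -1 + 4*x (k(x) = -1 + x*(4 + 0) = -1 + x*4 = -1 + 4*x)
L(s, z) = 1/z (L(s, z) = s*(1/(s*z)) = 1/z)
L(1, 9)*k(w(3, Q(-2))) = (-1 + 4*(3*(-2 + (4 + 4*(-2)²))))/9 = (-1 + 4*(3*(-2 + (4 + 4*4))))/9 = (-1 + 4*(3*(-2 + (4 + 16))))/9 = (-1 + 4*(3*(-2 + 20)))/9 = (-1 + 4*(3*18))/9 = (-1 + 4*54)/9 = (-1 + 216)/9 = (⅑)*215 = 215/9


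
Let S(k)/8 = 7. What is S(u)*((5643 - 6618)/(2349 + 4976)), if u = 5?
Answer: -2184/293 ≈ -7.4539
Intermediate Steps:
S(k) = 56 (S(k) = 8*7 = 56)
S(u)*((5643 - 6618)/(2349 + 4976)) = 56*((5643 - 6618)/(2349 + 4976)) = 56*(-975/7325) = 56*(-975*1/7325) = 56*(-39/293) = -2184/293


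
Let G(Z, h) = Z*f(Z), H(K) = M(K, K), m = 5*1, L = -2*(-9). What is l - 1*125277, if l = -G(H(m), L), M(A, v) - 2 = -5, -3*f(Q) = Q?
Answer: -125274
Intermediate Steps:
L = 18
f(Q) = -Q/3
M(A, v) = -3 (M(A, v) = 2 - 5 = -3)
m = 5
H(K) = -3
G(Z, h) = -Z²/3 (G(Z, h) = Z*(-Z/3) = -Z²/3)
l = 3 (l = -(-1)*(-3)²/3 = -(-1)*9/3 = -1*(-3) = 3)
l - 1*125277 = 3 - 1*125277 = 3 - 125277 = -125274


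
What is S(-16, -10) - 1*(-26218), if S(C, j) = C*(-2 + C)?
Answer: 26506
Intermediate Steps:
S(-16, -10) - 1*(-26218) = -16*(-2 - 16) - 1*(-26218) = -16*(-18) + 26218 = 288 + 26218 = 26506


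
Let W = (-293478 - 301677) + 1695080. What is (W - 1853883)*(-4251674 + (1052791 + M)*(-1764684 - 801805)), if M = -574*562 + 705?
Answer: 1414328395032309188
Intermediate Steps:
W = 1099925 (W = -595155 + 1695080 = 1099925)
M = -321883 (M = -322588 + 705 = -321883)
(W - 1853883)*(-4251674 + (1052791 + M)*(-1764684 - 801805)) = (1099925 - 1853883)*(-4251674 + (1052791 - 321883)*(-1764684 - 801805)) = -753958*(-4251674 + 730908*(-2566489)) = -753958*(-4251674 - 1875867342012) = -753958*(-1875871593686) = 1414328395032309188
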